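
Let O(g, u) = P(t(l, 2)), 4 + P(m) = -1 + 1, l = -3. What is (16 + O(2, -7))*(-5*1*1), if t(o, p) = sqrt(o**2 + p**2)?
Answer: -60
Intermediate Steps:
P(m) = -4 (P(m) = -4 + (-1 + 1) = -4 + 0 = -4)
O(g, u) = -4
(16 + O(2, -7))*(-5*1*1) = (16 - 4)*(-5*1*1) = 12*(-5*1) = 12*(-5) = -60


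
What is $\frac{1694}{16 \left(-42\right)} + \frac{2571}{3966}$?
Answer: $- \frac{59413}{31728} \approx -1.8726$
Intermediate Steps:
$\frac{1694}{16 \left(-42\right)} + \frac{2571}{3966} = \frac{1694}{-672} + 2571 \cdot \frac{1}{3966} = 1694 \left(- \frac{1}{672}\right) + \frac{857}{1322} = - \frac{121}{48} + \frac{857}{1322} = - \frac{59413}{31728}$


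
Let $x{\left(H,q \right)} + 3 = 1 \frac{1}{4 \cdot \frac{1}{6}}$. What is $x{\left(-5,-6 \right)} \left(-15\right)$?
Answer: $\frac{45}{2} \approx 22.5$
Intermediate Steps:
$x{\left(H,q \right)} = - \frac{3}{2}$ ($x{\left(H,q \right)} = -3 + 1 \frac{1}{4 \cdot \frac{1}{6}} = -3 + 1 \frac{1}{\frac{2}{3}} = -3 + 1 \cdot \frac{3}{2} = -3 + \frac{3}{2} = - \frac{3}{2}$)
$x{\left(-5,-6 \right)} \left(-15\right) = \left(- \frac{3}{2}\right) \left(-15\right) = \frac{45}{2}$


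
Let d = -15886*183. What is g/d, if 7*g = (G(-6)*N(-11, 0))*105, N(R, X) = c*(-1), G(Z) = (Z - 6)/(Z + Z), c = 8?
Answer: 20/484523 ≈ 4.1278e-5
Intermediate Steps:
G(Z) = (-6 + Z)/(2*Z) (G(Z) = (-6 + Z)/((2*Z)) = (-6 + Z)*(1/(2*Z)) = (-6 + Z)/(2*Z))
N(R, X) = -8 (N(R, X) = 8*(-1) = -8)
d = -2907138
g = -120 (g = ((((½)*(-6 - 6)/(-6))*(-8))*105)/7 = ((((½)*(-⅙)*(-12))*(-8))*105)/7 = ((1*(-8))*105)/7 = (-8*105)/7 = (⅐)*(-840) = -120)
g/d = -120/(-2907138) = -120*(-1/2907138) = 20/484523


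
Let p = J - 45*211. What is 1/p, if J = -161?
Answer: -1/9656 ≈ -0.00010356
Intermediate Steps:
p = -9656 (p = -161 - 45*211 = -161 - 9495 = -9656)
1/p = 1/(-9656) = -1/9656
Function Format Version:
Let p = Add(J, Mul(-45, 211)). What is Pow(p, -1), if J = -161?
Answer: Rational(-1, 9656) ≈ -0.00010356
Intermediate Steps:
p = -9656 (p = Add(-161, Mul(-45, 211)) = Add(-161, -9495) = -9656)
Pow(p, -1) = Pow(-9656, -1) = Rational(-1, 9656)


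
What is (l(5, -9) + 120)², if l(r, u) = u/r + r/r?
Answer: 355216/25 ≈ 14209.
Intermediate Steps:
l(r, u) = 1 + u/r (l(r, u) = u/r + 1 = 1 + u/r)
(l(5, -9) + 120)² = ((5 - 9)/5 + 120)² = ((⅕)*(-4) + 120)² = (-⅘ + 120)² = (596/5)² = 355216/25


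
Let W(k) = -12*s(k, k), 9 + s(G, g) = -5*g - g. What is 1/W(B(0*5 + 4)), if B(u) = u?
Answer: 1/396 ≈ 0.0025253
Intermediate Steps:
s(G, g) = -9 - 6*g (s(G, g) = -9 + (-5*g - g) = -9 - 6*g)
W(k) = 108 + 72*k (W(k) = -12*(-9 - 6*k) = 108 + 72*k)
1/W(B(0*5 + 4)) = 1/(108 + 72*(0*5 + 4)) = 1/(108 + 72*(0 + 4)) = 1/(108 + 72*4) = 1/(108 + 288) = 1/396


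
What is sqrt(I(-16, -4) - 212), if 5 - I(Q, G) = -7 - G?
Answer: 2*I*sqrt(51) ≈ 14.283*I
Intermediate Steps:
I(Q, G) = 12 + G (I(Q, G) = 5 - (-7 - G) = 5 + (7 + G) = 12 + G)
sqrt(I(-16, -4) - 212) = sqrt((12 - 4) - 212) = sqrt(8 - 212) = sqrt(-204) = 2*I*sqrt(51)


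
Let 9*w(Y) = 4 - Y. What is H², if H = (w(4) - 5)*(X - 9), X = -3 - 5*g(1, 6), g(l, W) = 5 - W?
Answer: 1225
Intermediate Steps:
w(Y) = 4/9 - Y/9 (w(Y) = (4 - Y)/9 = 4/9 - Y/9)
X = 2 (X = -3 - 5*(5 - 1*6) = -3 - 5*(5 - 6) = -3 - 5*(-1) = -3 + 5 = 2)
H = 35 (H = ((4/9 - ⅑*4) - 5)*(2 - 9) = ((4/9 - 4/9) - 5)*(-7) = (0 - 5)*(-7) = -5*(-7) = 35)
H² = 35² = 1225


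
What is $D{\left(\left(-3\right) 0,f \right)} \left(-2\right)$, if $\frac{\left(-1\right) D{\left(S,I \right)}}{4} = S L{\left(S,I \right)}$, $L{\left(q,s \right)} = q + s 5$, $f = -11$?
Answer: $0$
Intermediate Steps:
$L{\left(q,s \right)} = q + 5 s$
$D{\left(S,I \right)} = - 4 S \left(S + 5 I\right)$
$D{\left(\left(-3\right) 0,f \right)} \left(-2\right) = - 4 \left(\left(-3\right) 0\right) \left(\left(-3\right) 0 + 5 \left(-11\right)\right) \left(-2\right) = \left(-4\right) 0 \left(0 - 55\right) \left(-2\right) = \left(-4\right) 0 \left(-55\right) \left(-2\right) = 0 \left(-2\right) = 0$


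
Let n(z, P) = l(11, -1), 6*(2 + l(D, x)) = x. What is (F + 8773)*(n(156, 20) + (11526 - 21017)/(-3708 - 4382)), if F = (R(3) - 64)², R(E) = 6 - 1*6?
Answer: -155148664/12135 ≈ -12785.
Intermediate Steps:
l(D, x) = -2 + x/6
R(E) = 0 (R(E) = 6 - 6 = 0)
n(z, P) = -13/6 (n(z, P) = -2 + (⅙)*(-1) = -2 - ⅙ = -13/6)
F = 4096 (F = (0 - 64)² = (-64)² = 4096)
(F + 8773)*(n(156, 20) + (11526 - 21017)/(-3708 - 4382)) = (4096 + 8773)*(-13/6 + (11526 - 21017)/(-3708 - 4382)) = 12869*(-13/6 - 9491/(-8090)) = 12869*(-13/6 - 9491*(-1/8090)) = 12869*(-13/6 + 9491/8090) = 12869*(-12056/12135) = -155148664/12135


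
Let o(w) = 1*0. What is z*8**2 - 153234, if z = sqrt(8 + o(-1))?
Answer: -153234 + 128*sqrt(2) ≈ -1.5305e+5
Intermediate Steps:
o(w) = 0
z = 2*sqrt(2) (z = sqrt(8 + 0) = sqrt(8) = 2*sqrt(2) ≈ 2.8284)
z*8**2 - 153234 = (2*sqrt(2))*8**2 - 153234 = (2*sqrt(2))*64 - 153234 = 128*sqrt(2) - 153234 = -153234 + 128*sqrt(2)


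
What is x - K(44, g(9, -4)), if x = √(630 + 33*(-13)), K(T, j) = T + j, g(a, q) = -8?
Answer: -36 + √201 ≈ -21.823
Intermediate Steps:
x = √201 (x = √(630 - 429) = √201 ≈ 14.177)
x - K(44, g(9, -4)) = √201 - (44 - 8) = √201 - 1*36 = √201 - 36 = -36 + √201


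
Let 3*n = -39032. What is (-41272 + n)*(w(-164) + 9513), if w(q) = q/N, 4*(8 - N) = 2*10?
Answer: -4620812000/9 ≈ -5.1342e+8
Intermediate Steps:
n = -39032/3 (n = (1/3)*(-39032) = -39032/3 ≈ -13011.)
N = 3 (N = 8 - 10/2 = 8 - 1/4*20 = 8 - 5 = 3)
w(q) = q/3
(-41272 + n)*(w(-164) + 9513) = (-41272 - 39032/3)*((1/3)*(-164) + 9513) = -162848*(-164/3 + 9513)/3 = -162848/3*28375/3 = -4620812000/9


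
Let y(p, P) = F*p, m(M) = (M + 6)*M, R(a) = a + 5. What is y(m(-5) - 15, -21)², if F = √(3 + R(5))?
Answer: 5200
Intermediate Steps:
R(a) = 5 + a
m(M) = M*(6 + M) (m(M) = (6 + M)*M = M*(6 + M))
F = √13 (F = √(3 + (5 + 5)) = √(3 + 10) = √13 ≈ 3.6056)
y(p, P) = p*√13 (y(p, P) = √13*p = p*√13)
y(m(-5) - 15, -21)² = ((-5*(6 - 5) - 15)*√13)² = ((-5*1 - 15)*√13)² = ((-5 - 15)*√13)² = (-20*√13)² = 5200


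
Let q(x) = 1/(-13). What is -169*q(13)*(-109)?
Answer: -1417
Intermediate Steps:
q(x) = -1/13
-169*q(13)*(-109) = -169*(-1/13)*(-109) = 13*(-109) = -1417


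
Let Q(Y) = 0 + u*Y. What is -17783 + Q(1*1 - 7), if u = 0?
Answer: -17783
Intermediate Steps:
Q(Y) = 0 (Q(Y) = 0 + 0*Y = 0 + 0 = 0)
-17783 + Q(1*1 - 7) = -17783 + 0 = -17783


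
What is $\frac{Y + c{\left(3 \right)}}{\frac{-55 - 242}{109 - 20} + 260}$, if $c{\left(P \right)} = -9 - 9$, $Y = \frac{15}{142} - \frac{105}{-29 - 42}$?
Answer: $- \frac{207459}{3243706} \approx -0.063957$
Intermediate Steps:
$Y = \frac{225}{142}$ ($Y = 15 \cdot \frac{1}{142} - \frac{105}{-29 - 42} = \frac{15}{142} - \frac{105}{-71} = \frac{15}{142} - - \frac{105}{71} = \frac{15}{142} + \frac{105}{71} = \frac{225}{142} \approx 1.5845$)
$c{\left(P \right)} = -18$
$\frac{Y + c{\left(3 \right)}}{\frac{-55 - 242}{109 - 20} + 260} = \frac{\frac{225}{142} - 18}{\frac{-55 - 242}{109 - 20} + 260} = - \frac{2331}{142 \left(- \frac{297}{89} + 260\right)} = - \frac{2331}{142 \cdot \frac{22843}{89}} = \left(- \frac{2331}{142}\right) \frac{89}{22843} = - \frac{207459}{3243706}$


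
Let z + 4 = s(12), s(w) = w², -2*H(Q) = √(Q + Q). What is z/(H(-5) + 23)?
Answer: 6440/1063 + 140*I*√10/1063 ≈ 6.0583 + 0.41648*I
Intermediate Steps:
H(Q) = -√2*√Q/2 (H(Q) = -√(Q + Q)/2 = -√2*√Q/2)
z = 140 (z = -4 + 12² = -4 + 144 = 140)
z/(H(-5) + 23) = 140/(-√2*√(-5)/2 + 23) = 140/(-√2*I*√5/2 + 23) = 140/(-I*√10/2 + 23) = 140/(23 - I*√10/2)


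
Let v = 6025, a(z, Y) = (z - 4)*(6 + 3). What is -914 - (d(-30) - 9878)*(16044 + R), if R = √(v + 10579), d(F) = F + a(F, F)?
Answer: 163872502 + 20428*√4151 ≈ 1.6519e+8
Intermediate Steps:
a(z, Y) = -36 + 9*z (a(z, Y) = (-4 + z)*9 = -36 + 9*z)
d(F) = -36 + 10*F (d(F) = F + (-36 + 9*F) = -36 + 10*F)
R = 2*√4151 (R = √(6025 + 10579) = √16604 = 2*√4151 ≈ 128.86)
-914 - (d(-30) - 9878)*(16044 + R) = -914 - ((-36 + 10*(-30)) - 9878)*(16044 + 2*√4151) = -914 - ((-36 - 300) - 9878)*(16044 + 2*√4151) = -914 - (-336 - 9878)*(16044 + 2*√4151) = -914 - (-10214)*(16044 + 2*√4151) = -914 - (-163873416 - 20428*√4151) = -914 + (163873416 + 20428*√4151) = 163872502 + 20428*√4151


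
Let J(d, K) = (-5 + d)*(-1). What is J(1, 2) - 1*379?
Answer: -375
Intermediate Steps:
J(d, K) = 5 - d
J(1, 2) - 1*379 = (5 - 1*1) - 1*379 = (5 - 1) - 379 = 4 - 379 = -375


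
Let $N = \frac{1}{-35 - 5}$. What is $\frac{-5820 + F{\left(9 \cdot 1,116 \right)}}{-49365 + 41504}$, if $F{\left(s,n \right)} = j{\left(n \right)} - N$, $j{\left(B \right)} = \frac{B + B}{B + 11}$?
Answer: $\frac{29556193}{39933880} \approx 0.74013$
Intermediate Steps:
$j{\left(B \right)} = \frac{2 B}{11 + B}$
$N = - \frac{1}{40}$ ($N = \frac{1}{-40} = - \frac{1}{40} \approx -0.025$)
$F{\left(s,n \right)} = \frac{1}{40} + \frac{2 n}{11 + n}$ ($F{\left(s,n \right)} = \frac{2 n}{11 + n} - - \frac{1}{40} = \frac{2 n}{11 + n} + \frac{1}{40} = \frac{1}{40} + \frac{2 n}{11 + n}$)
$\frac{-5820 + F{\left(9 \cdot 1,116 \right)}}{-49365 + 41504} = \frac{-5820 + \frac{11 + 81 \cdot 116}{40 \left(11 + 116\right)}}{-49365 + 41504} = \frac{-5820 + \frac{11 + 9396}{40 \cdot 127}}{-7861} = \left(-5820 + \frac{1}{40} \cdot \frac{1}{127} \cdot 9407\right) \left(- \frac{1}{7861}\right) = \left(-5820 + \frac{9407}{5080}\right) \left(- \frac{1}{7861}\right) = \left(- \frac{29556193}{5080}\right) \left(- \frac{1}{7861}\right) = \frac{29556193}{39933880}$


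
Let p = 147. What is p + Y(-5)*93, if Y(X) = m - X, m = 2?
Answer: 798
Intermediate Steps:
Y(X) = 2 - X
p + Y(-5)*93 = 147 + (2 - 1*(-5))*93 = 147 + (2 + 5)*93 = 147 + 7*93 = 147 + 651 = 798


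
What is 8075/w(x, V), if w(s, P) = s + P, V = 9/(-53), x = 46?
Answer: 427975/2429 ≈ 176.19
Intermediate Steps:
V = -9/53 (V = 9*(-1/53) = -9/53 ≈ -0.16981)
w(s, P) = P + s
8075/w(x, V) = 8075/(-9/53 + 46) = 8075/(2429/53) = 8075*(53/2429) = 427975/2429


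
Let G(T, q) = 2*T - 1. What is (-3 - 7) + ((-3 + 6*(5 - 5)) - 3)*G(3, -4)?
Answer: -40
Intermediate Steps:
G(T, q) = -1 + 2*T
(-3 - 7) + ((-3 + 6*(5 - 5)) - 3)*G(3, -4) = (-3 - 7) + ((-3 + 6*(5 - 5)) - 3)*(-1 + 2*3) = -10 + ((-3 + 6*0) - 3)*(-1 + 6) = -10 + ((-3 + 0) - 3)*5 = -10 + (-3 - 3)*5 = -10 - 6*5 = -10 - 30 = -40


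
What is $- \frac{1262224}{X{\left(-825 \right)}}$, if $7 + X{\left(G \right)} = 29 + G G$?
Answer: $- \frac{1262224}{680647} \approx -1.8544$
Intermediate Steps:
$X{\left(G \right)} = 22 + G^{2}$ ($X{\left(G \right)} = -7 + \left(29 + G G\right) = -7 + \left(29 + G^{2}\right) = 22 + G^{2}$)
$- \frac{1262224}{X{\left(-825 \right)}} = - \frac{1262224}{22 + \left(-825\right)^{2}} = - \frac{1262224}{22 + 680625} = - \frac{1262224}{680647}$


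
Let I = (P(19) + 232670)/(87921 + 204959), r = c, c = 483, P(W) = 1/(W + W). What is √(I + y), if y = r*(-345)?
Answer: I*√1290003229874439010/2782360 ≈ 408.21*I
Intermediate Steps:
P(W) = 1/(2*W)
r = 483
I = 8841461/11129440 (I = ((½)/19 + 232670)/(87921 + 204959) = ((½)*(1/19) + 232670)/292880 = (1/38 + 232670)*(1/292880) = (8841461/38)*(1/292880) = 8841461/11129440 ≈ 0.79442)
y = -166635 (y = 483*(-345) = -166635)
√(I + y) = √(8841461/11129440 - 166635) = √(-1854545392939/11129440) = I*√1290003229874439010/2782360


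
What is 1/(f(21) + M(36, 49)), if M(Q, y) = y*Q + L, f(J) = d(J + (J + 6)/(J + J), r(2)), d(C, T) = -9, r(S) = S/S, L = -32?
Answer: 1/1723 ≈ 0.00058038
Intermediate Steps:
r(S) = 1
f(J) = -9
M(Q, y) = -32 + Q*y (M(Q, y) = y*Q - 32 = Q*y - 32 = -32 + Q*y)
1/(f(21) + M(36, 49)) = 1/(-9 + (-32 + 36*49)) = 1/(-9 + (-32 + 1764)) = 1/(-9 + 1732) = 1/1723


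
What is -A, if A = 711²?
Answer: -505521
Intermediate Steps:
A = 505521
-A = -1*505521 = -505521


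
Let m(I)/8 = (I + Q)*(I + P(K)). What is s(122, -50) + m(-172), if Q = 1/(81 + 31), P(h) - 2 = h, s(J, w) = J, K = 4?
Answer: 1599683/7 ≈ 2.2853e+5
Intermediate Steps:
P(h) = 2 + h
Q = 1/112 ≈ 0.0089286
m(I) = 8*(6 + I)*(1/112 + I) (m(I) = 8*((I + 1/112)*(I + (2 + 4))) = 8*((1/112 + I)*(I + 6)) = 8*((1/112 + I)*(6 + I)) = 8*((6 + I)*(1/112 + I)) = 8*(6 + I)*(1/112 + I))
s(122, -50) + m(-172) = 122 + (3/7 + 8*(-172)² + (673/14)*(-172)) = 122 + (3/7 + 8*29584 - 57878/7) = 122 + (3/7 + 236672 - 57878/7) = 122 + 1598829/7 = 1599683/7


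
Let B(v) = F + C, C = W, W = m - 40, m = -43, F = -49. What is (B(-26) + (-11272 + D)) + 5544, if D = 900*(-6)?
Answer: -11260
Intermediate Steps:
D = -5400
W = -83 (W = -43 - 40 = -83)
C = -83
B(v) = -132 (B(v) = -49 - 83 = -132)
(B(-26) + (-11272 + D)) + 5544 = (-132 + (-11272 - 5400)) + 5544 = (-132 - 16672) + 5544 = -16804 + 5544 = -11260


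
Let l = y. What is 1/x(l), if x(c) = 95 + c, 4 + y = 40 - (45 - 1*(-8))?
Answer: 1/78 ≈ 0.012821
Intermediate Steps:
y = -17 (y = -4 + (40 - (45 - 1*(-8))) = -4 + (40 - (45 + 8)) = -4 + (40 - 1*53) = -4 + (40 - 53) = -4 - 13 = -17)
l = -17
1/x(l) = 1/(95 - 17) = 1/78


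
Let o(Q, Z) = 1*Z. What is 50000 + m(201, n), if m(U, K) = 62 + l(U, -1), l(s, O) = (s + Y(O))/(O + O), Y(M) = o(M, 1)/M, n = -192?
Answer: 49962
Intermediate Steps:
o(Q, Z) = Z
Y(M) = 1/M
l(s, O) = (s + 1/O)/(2*O) (l(s, O) = (s + 1/O)/(O + O) = (s + 1/O)/((2*O)) = (s + 1/O)*(1/(2*O)) = (s + 1/O)/(2*O))
m(U, K) = 125/2 - U/2 (m(U, K) = 62 + (1/2)*(1 - U)/(-1)**2 = 62 + (1/2)*1*(1 - U) = 62 + (1/2 - U/2) = 125/2 - U/2)
50000 + m(201, n) = 50000 + (125/2 - 1/2*201) = 50000 + (125/2 - 201/2) = 50000 - 38 = 49962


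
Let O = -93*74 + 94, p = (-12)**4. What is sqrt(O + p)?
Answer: 2*sqrt(3487) ≈ 118.10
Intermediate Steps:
p = 20736
O = -6788 (O = -6882 + 94 = -6788)
sqrt(O + p) = sqrt(-6788 + 20736) = sqrt(13948) = 2*sqrt(3487)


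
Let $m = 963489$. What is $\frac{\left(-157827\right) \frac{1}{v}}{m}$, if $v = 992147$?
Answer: $- \frac{52609}{318640906961} \approx -1.651 \cdot 10^{-7}$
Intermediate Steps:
$\frac{\left(-157827\right) \frac{1}{v}}{m} = \frac{\left(-157827\right) \frac{1}{992147}}{963489} = \left(-157827\right) \frac{1}{992147} \cdot \frac{1}{963489} = \left(- \frac{157827}{992147}\right) \frac{1}{963489} = - \frac{52609}{318640906961}$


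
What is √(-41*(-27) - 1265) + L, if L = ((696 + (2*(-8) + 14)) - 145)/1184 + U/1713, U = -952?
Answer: -186731/2028192 + I*√158 ≈ -0.092068 + 12.57*I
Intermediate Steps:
L = -186731/2028192 (L = ((696 + (2*(-8) + 14)) - 145)/1184 - 952/1713 = ((696 + (-16 + 14)) - 145)*(1/1184) - 952*1/1713 = ((696 - 2) - 145)*(1/1184) - 952/1713 = (694 - 145)*(1/1184) - 952/1713 = 549*(1/1184) - 952/1713 = 549/1184 - 952/1713 = -186731/2028192 ≈ -0.092068)
√(-41*(-27) - 1265) + L = √(-41*(-27) - 1265) - 186731/2028192 = √(1107 - 1265) - 186731/2028192 = √(-158) - 186731/2028192 = I*√158 - 186731/2028192 = -186731/2028192 + I*√158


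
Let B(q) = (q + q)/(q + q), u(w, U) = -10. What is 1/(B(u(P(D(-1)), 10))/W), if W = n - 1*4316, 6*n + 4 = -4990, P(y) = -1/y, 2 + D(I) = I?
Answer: -15445/3 ≈ -5148.3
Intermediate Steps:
D(I) = -2 + I
n = -2497/3 (n = -2/3 + (1/6)*(-4990) = -2/3 - 2495/3 = -2497/3 ≈ -832.33)
B(q) = 1 (B(q) = (2*q)/((2*q)) = (2*q)*(1/(2*q)) = 1)
W = -15445/3 (W = -2497/3 - 1*4316 = -2497/3 - 4316 = -15445/3 ≈ -5148.3)
1/(B(u(P(D(-1)), 10))/W) = 1/(1/(-15445/3)) = 1/(1*(-3/15445)) = 1/(-3/15445) = -15445/3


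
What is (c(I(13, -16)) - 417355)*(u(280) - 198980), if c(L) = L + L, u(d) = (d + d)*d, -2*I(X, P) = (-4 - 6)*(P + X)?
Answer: 17605299300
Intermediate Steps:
I(X, P) = 5*P + 5*X (I(X, P) = -(-4 - 6)*(P + X)/2 = -(-5)*(P + X) = -(-10*P - 10*X)/2 = 5*P + 5*X)
u(d) = 2*d² (u(d) = (2*d)*d = 2*d²)
c(L) = 2*L
(c(I(13, -16)) - 417355)*(u(280) - 198980) = (2*(5*(-16) + 5*13) - 417355)*(2*280² - 198980) = (2*(-80 + 65) - 417355)*(2*78400 - 198980) = (2*(-15) - 417355)*(156800 - 198980) = (-30 - 417355)*(-42180) = -417385*(-42180) = 17605299300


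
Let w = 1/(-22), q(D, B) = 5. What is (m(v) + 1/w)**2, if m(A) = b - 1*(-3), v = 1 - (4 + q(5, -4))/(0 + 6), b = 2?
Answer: 289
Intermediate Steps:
w = -1/22 ≈ -0.045455
v = -1/2 (v = 1 - (4 + 5)/(0 + 6) = 1 - 9/6 = 1 - 1*3/2 = 1 - 3/2 = -1/2 ≈ -0.50000)
m(A) = 5 (m(A) = 2 - 1*(-3) = 2 + 3 = 5)
(m(v) + 1/w)**2 = (5 + 1/(-1/22))**2 = (5 - 22)**2 = (-17)**2 = 289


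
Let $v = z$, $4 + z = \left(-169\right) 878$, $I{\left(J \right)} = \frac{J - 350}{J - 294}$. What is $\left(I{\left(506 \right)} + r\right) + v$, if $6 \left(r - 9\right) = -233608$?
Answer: $- \frac{29782438}{159} \approx -1.8731 \cdot 10^{5}$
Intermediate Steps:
$I{\left(J \right)} = \frac{-350 + J}{-294 + J}$
$r = - \frac{116777}{3}$ ($r = 9 + \frac{1}{6} \left(-233608\right) = 9 - \frac{116804}{3} = - \frac{116777}{3} \approx -38926.0$)
$z = -148386$ ($z = -4 - 148382 = -148386$)
$v = -148386$
$\left(I{\left(506 \right)} + r\right) + v = \left(\frac{-350 + 506}{-294 + 506} - \frac{116777}{3}\right) - 148386 = \left(\frac{1}{212} \cdot 156 - \frac{116777}{3}\right) - 148386 = \left(\frac{39}{53} - \frac{116777}{3}\right) - 148386 = - \frac{6189064}{159} - 148386 = - \frac{29782438}{159}$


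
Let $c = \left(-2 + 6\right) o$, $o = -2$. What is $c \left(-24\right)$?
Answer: $192$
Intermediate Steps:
$c = -8$ ($c = \left(-2 + 6\right) \left(-2\right) = 4 \left(-2\right) = -8$)
$c \left(-24\right) = \left(-8\right) \left(-24\right) = 192$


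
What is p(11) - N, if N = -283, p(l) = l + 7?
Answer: 301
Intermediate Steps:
p(l) = 7 + l
p(11) - N = (7 + 11) - 1*(-283) = 18 + 283 = 301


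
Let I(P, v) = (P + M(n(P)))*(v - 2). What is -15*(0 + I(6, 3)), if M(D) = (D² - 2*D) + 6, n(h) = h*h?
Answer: -18540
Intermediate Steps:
n(h) = h²
M(D) = 6 + D² - 2*D
I(P, v) = (-2 + v)*(6 + P + P⁴ - 2*P²) (I(P, v) = (P + (6 + (P²)² - 2*P²))*(v - 2) = (P + (6 + P⁴ - 2*P²))*(-2 + v) = (6 + P + P⁴ - 2*P²)*(-2 + v) = (-2 + v)*(6 + P + P⁴ - 2*P²))
-15*(0 + I(6, 3)) = -15*(0 + (-12 - 2*6 - 2*6⁴ + 4*6² + 6*3 + 3*(6 + 6⁴ - 2*6²))) = -15*(0 + (-12 - 12 - 2*1296 + 4*36 + 18 + 3*(6 + 1296 - 2*36))) = -15*(0 + (-12 - 12 - 2592 + 144 + 18 + 3*(6 + 1296 - 72))) = -15*(0 + (-12 - 12 - 2592 + 144 + 18 + 3*1230)) = -15*(0 + (-12 - 12 - 2592 + 144 + 18 + 3690)) = -15*(0 + 1236) = -15*1236 = -18540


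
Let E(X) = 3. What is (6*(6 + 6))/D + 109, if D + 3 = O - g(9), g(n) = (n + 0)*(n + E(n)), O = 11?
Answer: 2707/25 ≈ 108.28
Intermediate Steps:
g(n) = n*(3 + n) (g(n) = (n + 0)*(n + 3) = n*(3 + n))
D = -100 (D = -3 + (11 - 9*(3 + 9)) = -3 + (11 - 9*12) = -3 + (11 - 1*108) = -3 + (11 - 108) = -3 - 97 = -100)
(6*(6 + 6))/D + 109 = (6*(6 + 6))/(-100) + 109 = (6*12)*(-1/100) + 109 = 72*(-1/100) + 109 = -18/25 + 109 = 2707/25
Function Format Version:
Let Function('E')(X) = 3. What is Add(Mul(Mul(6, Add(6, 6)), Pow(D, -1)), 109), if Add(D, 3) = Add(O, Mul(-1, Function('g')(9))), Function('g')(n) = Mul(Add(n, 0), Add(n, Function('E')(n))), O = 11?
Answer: Rational(2707, 25) ≈ 108.28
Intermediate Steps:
Function('g')(n) = Mul(n, Add(3, n)) (Function('g')(n) = Mul(Add(n, 0), Add(n, 3)) = Mul(n, Add(3, n)))
D = -100 (D = Add(-3, Add(11, Mul(-1, Mul(9, Add(3, 9))))) = Add(-3, Add(11, Mul(-1, Mul(9, 12)))) = Add(-3, Add(11, Mul(-1, 108))) = Add(-3, Add(11, -108)) = Add(-3, -97) = -100)
Add(Mul(Mul(6, Add(6, 6)), Pow(D, -1)), 109) = Add(Mul(Mul(6, Add(6, 6)), Pow(-100, -1)), 109) = Add(Mul(Mul(6, 12), Rational(-1, 100)), 109) = Add(Mul(72, Rational(-1, 100)), 109) = Add(Rational(-18, 25), 109) = Rational(2707, 25)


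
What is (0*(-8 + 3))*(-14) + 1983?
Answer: 1983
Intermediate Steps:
(0*(-8 + 3))*(-14) + 1983 = (0*(-5))*(-14) + 1983 = 0*(-14) + 1983 = 0 + 1983 = 1983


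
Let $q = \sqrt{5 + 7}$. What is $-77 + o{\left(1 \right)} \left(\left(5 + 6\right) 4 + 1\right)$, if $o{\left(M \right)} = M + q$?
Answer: $-32 + 90 \sqrt{3} \approx 123.88$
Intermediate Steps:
$q = 2 \sqrt{3}$ ($q = \sqrt{12} = 2 \sqrt{3} \approx 3.4641$)
$o{\left(M \right)} = M + 2 \sqrt{3}$
$-77 + o{\left(1 \right)} \left(\left(5 + 6\right) 4 + 1\right) = -77 + \left(1 + 2 \sqrt{3}\right) \left(\left(5 + 6\right) 4 + 1\right) = -77 + \left(1 + 2 \sqrt{3}\right) \left(11 \cdot 4 + 1\right) = -77 + \left(1 + 2 \sqrt{3}\right) \left(44 + 1\right) = -77 + \left(1 + 2 \sqrt{3}\right) 45 = -77 + \left(45 + 90 \sqrt{3}\right) = -32 + 90 \sqrt{3}$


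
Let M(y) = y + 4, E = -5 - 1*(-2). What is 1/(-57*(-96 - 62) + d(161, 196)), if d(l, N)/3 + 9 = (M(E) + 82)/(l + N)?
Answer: 119/1068584 ≈ 0.00011136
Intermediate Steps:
E = -3 (E = -5 + 2 = -3)
M(y) = 4 + y
d(l, N) = -27 + 249/(N + l) (d(l, N) = -27 + 3*(((4 - 3) + 82)/(l + N)) = -27 + 3*((1 + 82)/(N + l)) = -27 + 3*(83/(N + l)) = -27 + 249/(N + l))
1/(-57*(-96 - 62) + d(161, 196)) = 1/(-57*(-96 - 62) + 3*(83 - 9*196 - 9*161)/(196 + 161)) = 1/(-57*(-158) + 3*(83 - 1764 - 1449)/357) = 1/(9006 + 3*(1/357)*(-3130)) = 1/(9006 - 3130/119) = 1/(1068584/119) = 119/1068584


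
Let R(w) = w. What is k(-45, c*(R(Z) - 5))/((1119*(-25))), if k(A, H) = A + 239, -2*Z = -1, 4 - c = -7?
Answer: -194/27975 ≈ -0.0069348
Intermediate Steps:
c = 11 (c = 4 - 1*(-7) = 4 + 7 = 11)
Z = ½ (Z = -½*(-1) = ½ ≈ 0.50000)
k(A, H) = 239 + A
k(-45, c*(R(Z) - 5))/((1119*(-25))) = (239 - 45)/((1119*(-25))) = 194/(-27975) = 194*(-1/27975) = -194/27975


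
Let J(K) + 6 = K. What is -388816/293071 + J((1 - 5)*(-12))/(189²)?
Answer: -660789874/498513771 ≈ -1.3255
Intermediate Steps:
J(K) = -6 + K
-388816/293071 + J((1 - 5)*(-12))/(189²) = -388816/293071 + (-6 + (1 - 5)*(-12))/(189²) = -388816*1/293071 + (-6 - 4*(-12))/35721 = -388816/293071 + (-6 + 48)*(1/35721) = -388816/293071 + 42*(1/35721) = -388816/293071 + 2/1701 = -660789874/498513771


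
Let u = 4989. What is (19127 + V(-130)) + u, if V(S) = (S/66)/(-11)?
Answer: 8754173/363 ≈ 24116.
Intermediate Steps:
V(S) = -S/726 (V(S) = (S*(1/66))*(-1/11) = (S/66)*(-1/11) = -S/726)
(19127 + V(-130)) + u = (19127 - 1/726*(-130)) + 4989 = (19127 + 65/363) + 4989 = 6943166/363 + 4989 = 8754173/363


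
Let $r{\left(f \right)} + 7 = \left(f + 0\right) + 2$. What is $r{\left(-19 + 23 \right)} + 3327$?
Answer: $3326$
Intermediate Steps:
$r{\left(f \right)} = -5 + f$ ($r{\left(f \right)} = -7 + \left(\left(f + 0\right) + 2\right) = -7 + \left(f + 2\right) = -7 + \left(2 + f\right) = -5 + f$)
$r{\left(-19 + 23 \right)} + 3327 = \left(-5 + \left(-19 + 23\right)\right) + 3327 = \left(-5 + 4\right) + 3327 = -1 + 3327 = 3326$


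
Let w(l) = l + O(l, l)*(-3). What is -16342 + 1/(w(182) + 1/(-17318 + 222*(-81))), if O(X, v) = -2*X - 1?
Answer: -736666258558/45078099 ≈ -16342.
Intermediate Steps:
O(X, v) = -1 - 2*X
w(l) = 3 + 7*l (w(l) = l + (-1 - 2*l)*(-3) = l + (3 + 6*l) = 3 + 7*l)
-16342 + 1/(w(182) + 1/(-17318 + 222*(-81))) = -16342 + 1/((3 + 7*182) + 1/(-17318 + 222*(-81))) = -16342 + 1/((3 + 1274) + 1/(-17318 - 17982)) = -16342 + 1/(1277 + 1/(-35300)) = -16342 + 1/(1277 - 1/35300) = -16342 + 1/(45078099/35300) = -16342 + 35300/45078099 = -736666258558/45078099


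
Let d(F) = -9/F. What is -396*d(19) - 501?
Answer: -5955/19 ≈ -313.42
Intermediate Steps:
-396*d(19) - 501 = -(-3564)/19 - 501 = -396*(-9/19) - 501 = 3564/19 - 501 = -5955/19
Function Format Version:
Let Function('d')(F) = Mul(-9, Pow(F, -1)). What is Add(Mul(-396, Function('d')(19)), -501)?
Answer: Rational(-5955, 19) ≈ -313.42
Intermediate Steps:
Add(Mul(-396, Function('d')(19)), -501) = Add(Mul(-396, Mul(-9, Pow(19, -1))), -501) = Add(Mul(-396, Mul(-9, Rational(1, 19))), -501) = Add(Mul(-396, Rational(-9, 19)), -501) = Add(Rational(3564, 19), -501) = Rational(-5955, 19)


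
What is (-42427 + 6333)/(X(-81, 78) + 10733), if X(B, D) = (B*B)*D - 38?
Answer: -36094/522453 ≈ -0.069086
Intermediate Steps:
X(B, D) = -38 + D*B² (X(B, D) = B²*D - 38 = D*B² - 38 = -38 + D*B²)
(-42427 + 6333)/(X(-81, 78) + 10733) = (-42427 + 6333)/((-38 + 78*(-81)²) + 10733) = -36094/((-38 + 78*6561) + 10733) = -36094/((-38 + 511758) + 10733) = -36094/(511720 + 10733) = -36094/522453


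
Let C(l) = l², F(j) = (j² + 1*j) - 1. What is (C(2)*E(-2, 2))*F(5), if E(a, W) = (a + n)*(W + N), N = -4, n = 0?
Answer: 464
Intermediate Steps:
F(j) = -1 + j + j² (F(j) = (j² + j) - 1 = (j + j²) - 1 = -1 + j + j²)
E(a, W) = a*(-4 + W) (E(a, W) = (a + 0)*(W - 4) = a*(-4 + W))
(C(2)*E(-2, 2))*F(5) = (2²*(-2*(-4 + 2)))*(-1 + 5 + 5²) = (4*(-2*(-2)))*(-1 + 5 + 25) = (4*4)*29 = 16*29 = 464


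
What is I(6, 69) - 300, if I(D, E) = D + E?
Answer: -225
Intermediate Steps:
I(6, 69) - 300 = (6 + 69) - 300 = 75 - 300 = -225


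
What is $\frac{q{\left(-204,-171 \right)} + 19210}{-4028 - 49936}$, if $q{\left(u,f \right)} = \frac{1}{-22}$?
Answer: $- \frac{140873}{395736} \approx -0.35598$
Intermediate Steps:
$q{\left(u,f \right)} = - \frac{1}{22}$
$\frac{q{\left(-204,-171 \right)} + 19210}{-4028 - 49936} = \frac{- \frac{1}{22} + 19210}{-4028 - 49936} = \frac{422619}{22 \left(-53964\right)} = \frac{422619}{22} \left(- \frac{1}{53964}\right) = - \frac{140873}{395736}$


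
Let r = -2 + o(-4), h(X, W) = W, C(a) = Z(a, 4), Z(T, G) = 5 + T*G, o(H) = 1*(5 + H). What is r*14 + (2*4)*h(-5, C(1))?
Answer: 58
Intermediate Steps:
o(H) = 5 + H
Z(T, G) = 5 + G*T
C(a) = 5 + 4*a
r = -1 (r = -2 + (5 - 4) = -2 + 1 = -1)
r*14 + (2*4)*h(-5, C(1)) = -1*14 + (2*4)*(5 + 4*1) = -14 + 8*(5 + 4) = -14 + 8*9 = -14 + 72 = 58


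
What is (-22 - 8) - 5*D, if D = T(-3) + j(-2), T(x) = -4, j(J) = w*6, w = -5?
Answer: 140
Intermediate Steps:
j(J) = -30 (j(J) = -5*6 = -30)
D = -34 (D = -4 - 30 = -34)
(-22 - 8) - 5*D = (-22 - 8) - 5*(-34) = -30 + 170 = 140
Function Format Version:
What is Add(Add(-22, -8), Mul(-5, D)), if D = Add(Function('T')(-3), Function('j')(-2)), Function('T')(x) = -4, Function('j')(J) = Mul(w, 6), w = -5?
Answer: 140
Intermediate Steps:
Function('j')(J) = -30 (Function('j')(J) = Mul(-5, 6) = -30)
D = -34 (D = Add(-4, -30) = -34)
Add(Add(-22, -8), Mul(-5, D)) = Add(Add(-22, -8), Mul(-5, -34)) = Add(-30, 170) = 140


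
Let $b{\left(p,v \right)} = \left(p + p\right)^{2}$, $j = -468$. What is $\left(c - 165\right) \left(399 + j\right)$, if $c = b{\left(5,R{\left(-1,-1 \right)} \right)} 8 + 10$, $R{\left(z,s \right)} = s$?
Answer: $-44505$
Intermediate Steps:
$b{\left(p,v \right)} = 4 p^{2}$ ($b{\left(p,v \right)} = \left(2 p\right)^{2} = 4 p^{2}$)
$c = 810$ ($c = 4 \cdot 5^{2} \cdot 8 + 10 = 4 \cdot 25 \cdot 8 + 10 = 100 \cdot 8 + 10 = 800 + 10 = 810$)
$\left(c - 165\right) \left(399 + j\right) = \left(810 - 165\right) \left(399 - 468\right) = 645 \left(-69\right) = -44505$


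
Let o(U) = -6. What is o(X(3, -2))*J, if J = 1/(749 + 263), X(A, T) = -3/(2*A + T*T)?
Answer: -3/506 ≈ -0.0059289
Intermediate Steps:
X(A, T) = -3/(T² + 2*A) (X(A, T) = -3/(2*A + T²) = -3/(T² + 2*A))
J = 1/1012 ≈ 0.00098814
o(X(3, -2))*J = -6*1/1012 = -3/506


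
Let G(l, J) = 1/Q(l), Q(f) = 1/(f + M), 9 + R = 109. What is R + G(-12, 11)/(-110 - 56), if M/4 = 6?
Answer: 8294/83 ≈ 99.928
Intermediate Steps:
M = 24 (M = 4*6 = 24)
R = 100 (R = -9 + 109 = 100)
Q(f) = 1/(24 + f) (Q(f) = 1/(f + 24) = 1/(24 + f))
G(l, J) = 24 + l (G(l, J) = 1/(1/(24 + l)) = 24 + l)
R + G(-12, 11)/(-110 - 56) = 100 + (24 - 12)/(-110 - 56) = 100 + 12/(-166) = 100 - 1/166*12 = 100 - 6/83 = 8294/83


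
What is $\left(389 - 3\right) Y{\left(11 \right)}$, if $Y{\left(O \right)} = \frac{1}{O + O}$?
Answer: $\frac{193}{11} \approx 17.545$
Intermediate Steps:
$Y{\left(O \right)} = \frac{1}{2 O}$
$\left(389 - 3\right) Y{\left(11 \right)} = \left(389 - 3\right) \frac{1}{2 \cdot 11} = 386 \cdot \frac{1}{2} \cdot \frac{1}{11} = 386 \cdot \frac{1}{22} = \frac{193}{11}$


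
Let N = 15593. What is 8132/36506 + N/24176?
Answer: 382918645/441284528 ≈ 0.86774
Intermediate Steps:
8132/36506 + N/24176 = 8132/36506 + 15593/24176 = 8132*(1/36506) + 15593*(1/24176) = 4066/18253 + 15593/24176 = 382918645/441284528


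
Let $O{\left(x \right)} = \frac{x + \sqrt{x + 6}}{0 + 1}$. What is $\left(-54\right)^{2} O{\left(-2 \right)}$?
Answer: $0$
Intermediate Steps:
$O{\left(x \right)} = x + \sqrt{6 + x}$ ($O{\left(x \right)} = \frac{x + \sqrt{6 + x}}{1} = \left(x + \sqrt{6 + x}\right) 1 = x + \sqrt{6 + x}$)
$\left(-54\right)^{2} O{\left(-2 \right)} = \left(-54\right)^{2} \left(-2 + \sqrt{6 - 2}\right) = 2916 \left(-2 + \sqrt{4}\right) = 2916 \left(-2 + 2\right) = 2916 \cdot 0 = 0$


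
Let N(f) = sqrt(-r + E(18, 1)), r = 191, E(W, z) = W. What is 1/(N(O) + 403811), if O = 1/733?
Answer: 403811/163063323894 - I*sqrt(173)/163063323894 ≈ 2.4764e-6 - 8.0662e-11*I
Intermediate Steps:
O = 1/733 ≈ 0.0013643
N(f) = I*sqrt(173) (N(f) = sqrt(-1*191 + 18) = sqrt(-191 + 18) = sqrt(-173) = I*sqrt(173))
1/(N(O) + 403811) = 1/(I*sqrt(173) + 403811) = 1/(403811 + I*sqrt(173))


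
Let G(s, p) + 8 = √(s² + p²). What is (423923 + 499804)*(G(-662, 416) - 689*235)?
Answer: -149572647021 + 9237270*√6113 ≈ -1.4885e+11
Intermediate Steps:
G(s, p) = -8 + √(p² + s²) (G(s, p) = -8 + √(s² + p²) = -8 + √(p² + s²))
(423923 + 499804)*(G(-662, 416) - 689*235) = (423923 + 499804)*((-8 + √(416² + (-662)²)) - 689*235) = 923727*((-8 + √(173056 + 438244)) - 161915) = 923727*((-8 + √611300) - 161915) = 923727*((-8 + 10*√6113) - 161915) = 923727*(-161923 + 10*√6113) = -149572647021 + 9237270*√6113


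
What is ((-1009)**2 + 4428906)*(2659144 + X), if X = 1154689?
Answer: 20773898771171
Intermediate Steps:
((-1009)**2 + 4428906)*(2659144 + X) = ((-1009)**2 + 4428906)*(2659144 + 1154689) = (1018081 + 4428906)*3813833 = 5446987*3813833 = 20773898771171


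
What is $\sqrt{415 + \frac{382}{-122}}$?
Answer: $\frac{2 \sqrt{383141}}{61} \approx 20.295$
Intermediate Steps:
$\sqrt{415 + \frac{382}{-122}} = \sqrt{415 + 382 \left(- \frac{1}{122}\right)} = \sqrt{415 - \frac{191}{61}} = \sqrt{\frac{25124}{61}} = \frac{2 \sqrt{383141}}{61}$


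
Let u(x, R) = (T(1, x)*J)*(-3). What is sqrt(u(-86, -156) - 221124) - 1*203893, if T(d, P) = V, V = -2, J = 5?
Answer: -203893 + 3*I*sqrt(24566) ≈ -2.0389e+5 + 470.21*I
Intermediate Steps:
T(d, P) = -2
u(x, R) = 30 (u(x, R) = -2*5*(-3) = -10*(-3) = 30)
sqrt(u(-86, -156) - 221124) - 1*203893 = sqrt(30 - 221124) - 1*203893 = sqrt(-221094) - 203893 = 3*I*sqrt(24566) - 203893 = -203893 + 3*I*sqrt(24566)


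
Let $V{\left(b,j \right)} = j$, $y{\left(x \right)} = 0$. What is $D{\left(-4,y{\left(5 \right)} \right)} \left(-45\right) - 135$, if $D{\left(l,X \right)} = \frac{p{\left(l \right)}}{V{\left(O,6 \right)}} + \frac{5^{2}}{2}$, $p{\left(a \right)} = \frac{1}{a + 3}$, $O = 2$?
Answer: $-690$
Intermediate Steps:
$p{\left(a \right)} = \frac{1}{3 + a}$
$D{\left(l,X \right)} = \frac{25}{2} + \frac{1}{6 \left(3 + l\right)}$ ($D{\left(l,X \right)} = \frac{1}{\left(3 + l\right) 6} + \frac{5^{2}}{2} = \frac{1}{3 + l} \frac{1}{6} + 25 \cdot \frac{1}{2} = \frac{1}{6 \left(3 + l\right)} + \frac{25}{2} = \frac{25}{2} + \frac{1}{6 \left(3 + l\right)}$)
$D{\left(-4,y{\left(5 \right)} \right)} \left(-45\right) - 135 = \frac{226 + 75 \left(-4\right)}{6 \left(3 - 4\right)} \left(-45\right) - 135 = \frac{226 - 300}{6 \left(-1\right)} \left(-45\right) - 135 = \frac{1}{6} \left(-1\right) \left(-74\right) \left(-45\right) - 135 = \frac{37}{3} \left(-45\right) - 135 = -555 - 135 = -690$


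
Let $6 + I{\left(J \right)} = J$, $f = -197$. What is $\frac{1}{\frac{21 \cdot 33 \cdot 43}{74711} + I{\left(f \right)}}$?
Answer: $- \frac{10673}{2162362} \approx -0.0049358$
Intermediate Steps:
$I{\left(J \right)} = -6 + J$
$\frac{1}{\frac{21 \cdot 33 \cdot 43}{74711} + I{\left(f \right)}} = \frac{1}{\frac{21 \cdot 33 \cdot 43}{74711} - 203} = \frac{1}{693 \cdot 43 \cdot \frac{1}{74711} - 203} = \frac{1}{29799 \cdot \frac{1}{74711} - 203} = \frac{1}{\frac{4257}{10673} - 203} = \frac{1}{- \frac{2162362}{10673}} = - \frac{10673}{2162362}$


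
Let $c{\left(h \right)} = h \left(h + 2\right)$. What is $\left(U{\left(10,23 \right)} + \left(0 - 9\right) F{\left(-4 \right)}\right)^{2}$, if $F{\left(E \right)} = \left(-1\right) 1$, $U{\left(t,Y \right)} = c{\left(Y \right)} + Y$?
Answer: $368449$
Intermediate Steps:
$c{\left(h \right)} = h \left(2 + h\right)$
$U{\left(t,Y \right)} = Y + Y \left(2 + Y\right)$ ($U{\left(t,Y \right)} = Y \left(2 + Y\right) + Y = Y + Y \left(2 + Y\right)$)
$F{\left(E \right)} = -1$
$\left(U{\left(10,23 \right)} + \left(0 - 9\right) F{\left(-4 \right)}\right)^{2} = \left(23 \left(3 + 23\right) + \left(0 - 9\right) \left(-1\right)\right)^{2} = \left(23 \cdot 26 - -9\right)^{2} = \left(598 + 9\right)^{2} = 607^{2} = 368449$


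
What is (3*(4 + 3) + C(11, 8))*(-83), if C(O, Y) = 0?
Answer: -1743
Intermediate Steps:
(3*(4 + 3) + C(11, 8))*(-83) = (3*(4 + 3) + 0)*(-83) = (3*7 + 0)*(-83) = (21 + 0)*(-83) = 21*(-83) = -1743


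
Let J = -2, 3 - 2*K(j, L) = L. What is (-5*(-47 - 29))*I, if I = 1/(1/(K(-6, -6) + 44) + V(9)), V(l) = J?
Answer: -9215/48 ≈ -191.98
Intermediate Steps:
K(j, L) = 3/2 - L/2
V(l) = -2
I = -97/192 (I = 1/(1/((3/2 - 1/2*(-6)) + 44) - 2) = 1/(1/((3/2 + 3) + 44) - 2) = 1/(1/(9/2 + 44) - 2) = 1/(1/(97/2) - 2) = 1/(2/97 - 2) = 1/(-192/97) = -97/192 ≈ -0.50521)
(-5*(-47 - 29))*I = -5*(-47 - 29)*(-97/192) = -5*(-76)*(-97/192) = 380*(-97/192) = -9215/48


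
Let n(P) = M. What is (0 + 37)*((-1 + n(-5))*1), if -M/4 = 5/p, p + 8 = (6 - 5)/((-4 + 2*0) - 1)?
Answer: 2183/41 ≈ 53.244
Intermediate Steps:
p = -41/5 (p = -8 + (6 - 5)/((-4 + 2*0) - 1) = -8 + 1/((-4 + 0) - 1) = -8 + 1/(-4 - 1) = -8 + 1/(-5) = -8 + 1*(-1/5) = -8 - 1/5 = -41/5 ≈ -8.2000)
M = 100/41 (M = -20/(-41/5) = -20*(-5)/41 = -4*(-25/41) = 100/41 ≈ 2.4390)
n(P) = 100/41
(0 + 37)*((-1 + n(-5))*1) = (0 + 37)*((-1 + 100/41)*1) = 37*((59/41)*1) = 37*(59/41) = 2183/41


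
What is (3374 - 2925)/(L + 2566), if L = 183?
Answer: 449/2749 ≈ 0.16333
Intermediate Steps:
(3374 - 2925)/(L + 2566) = (3374 - 2925)/(183 + 2566) = 449/2749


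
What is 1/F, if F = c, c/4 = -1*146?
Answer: -1/584 ≈ -0.0017123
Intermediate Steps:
c = -584 (c = 4*(-1*146) = 4*(-146) = -584)
F = -584
1/F = 1/(-584) = -1/584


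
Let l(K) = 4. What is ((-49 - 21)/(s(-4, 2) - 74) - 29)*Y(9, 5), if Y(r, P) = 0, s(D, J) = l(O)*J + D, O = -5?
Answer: 0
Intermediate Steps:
s(D, J) = D + 4*J (s(D, J) = 4*J + D = D + 4*J)
((-49 - 21)/(s(-4, 2) - 74) - 29)*Y(9, 5) = ((-49 - 21)/((-4 + 4*2) - 74) - 29)*0 = (-70/((-4 + 8) - 74) - 29)*0 = (-70/(4 - 74) - 29)*0 = (-70/(-70) - 29)*0 = (-70*(-1/70) - 29)*0 = (1 - 29)*0 = -28*0 = 0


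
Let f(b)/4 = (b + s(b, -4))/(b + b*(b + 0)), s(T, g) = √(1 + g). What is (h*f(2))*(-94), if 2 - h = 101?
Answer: 12408 + 6204*I*√3 ≈ 12408.0 + 10746.0*I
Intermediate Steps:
h = -99 (h = 2 - 1*101 = 2 - 101 = -99)
f(b) = 4*(b + I*√3)/(b + b²) (f(b) = 4*((b + √(1 - 4))/(b + b*(b + 0))) = 4*((b + √(-3))/(b + b*b)) = 4*((b + I*√3)/(b + b²)) = 4*(b + I*√3)/(b + b²))
(h*f(2))*(-94) = -396*(2 + I*√3)/(2*(1 + 2))*(-94) = -396*(2 + I*√3)/(2*3)*(-94) = -99*(4/3 + 2*I*√3/3)*(-94) = (-132 - 66*I*√3)*(-94) = 12408 + 6204*I*√3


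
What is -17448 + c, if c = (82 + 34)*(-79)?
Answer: -26612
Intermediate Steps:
c = -9164 (c = 116*(-79) = -9164)
-17448 + c = -17448 - 9164 = -26612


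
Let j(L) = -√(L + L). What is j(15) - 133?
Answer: -133 - √30 ≈ -138.48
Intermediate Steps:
j(L) = -√2*√L (j(L) = -√(2*L) = -√2*√L)
j(15) - 133 = -√2*√15 - 133 = -√30 - 133 = -133 - √30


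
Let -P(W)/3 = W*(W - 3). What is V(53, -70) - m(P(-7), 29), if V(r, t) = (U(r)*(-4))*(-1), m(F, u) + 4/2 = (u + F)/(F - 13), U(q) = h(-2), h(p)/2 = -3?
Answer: -5087/223 ≈ -22.812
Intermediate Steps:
h(p) = -6 (h(p) = 2*(-3) = -6)
U(q) = -6
P(W) = -3*W*(-3 + W) (P(W) = -3*W*(W - 3) = -3*W*(-3 + W))
m(F, u) = -2 + (F + u)/(-13 + F) (m(F, u) = -2 + (u + F)/(F - 13) = -2 + (F + u)/(-13 + F))
V(r, t) = -24 (V(r, t) = -6*(-4)*(-1) = 24*(-1) = -24)
V(53, -70) - m(P(-7), 29) = -24 - (26 + 29 - 3*(-7)*(3 - 1*(-7)))/(-13 + 3*(-7)*(3 - 1*(-7))) = -24 - (26 + 29 - 3*(-7)*(3 + 7))/(-13 + 3*(-7)*(3 + 7)) = -24 - (26 + 29 - 3*(-7)*10)/(-13 + 3*(-7)*10) = -24 - (26 + 29 - 1*(-210))/(-13 - 210) = -24 - (26 + 29 + 210)/(-223) = -24 - (-1)*265/223 = -24 - 1*(-265/223) = -24 + 265/223 = -5087/223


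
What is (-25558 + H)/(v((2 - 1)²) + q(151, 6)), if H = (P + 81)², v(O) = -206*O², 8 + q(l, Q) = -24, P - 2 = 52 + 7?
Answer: 2697/119 ≈ 22.664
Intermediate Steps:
P = 61 (P = 2 + (52 + 7) = 2 + 59 = 61)
q(l, Q) = -32 (q(l, Q) = -8 - 24 = -32)
H = 20164 (H = (61 + 81)² = 142² = 20164)
(-25558 + H)/(v((2 - 1)²) + q(151, 6)) = (-25558 + 20164)/(-206*(2 - 1)⁴ - 32) = -5394/(-206*(1²)² - 32) = -5394/(-206*1² - 32) = -5394/(-206*1 - 32) = -5394/(-206 - 32) = -5394/(-238) = -5394*(-1/238) = 2697/119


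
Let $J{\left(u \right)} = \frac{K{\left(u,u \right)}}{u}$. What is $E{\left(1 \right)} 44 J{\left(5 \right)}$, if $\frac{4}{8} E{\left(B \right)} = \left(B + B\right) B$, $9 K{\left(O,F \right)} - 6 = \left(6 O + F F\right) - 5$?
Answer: $\frac{9856}{45} \approx 219.02$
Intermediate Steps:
$K{\left(O,F \right)} = \frac{1}{9} + \frac{F^{2}}{9} + \frac{2 O}{3}$ ($K{\left(O,F \right)} = \frac{2}{3} + \frac{\left(6 O + F F\right) - 5}{9} = \frac{2}{3} + \frac{\left(6 O + F^{2}\right) - 5}{9} = \frac{2}{3} + \frac{\left(F^{2} + 6 O\right) - 5}{9} = \frac{2}{3} + \frac{-5 + F^{2} + 6 O}{9} = \frac{2}{3} + \left(- \frac{5}{9} + \frac{F^{2}}{9} + \frac{2 O}{3}\right) = \frac{1}{9} + \frac{F^{2}}{9} + \frac{2 O}{3}$)
$E{\left(B \right)} = 4 B^{2}$ ($E{\left(B \right)} = 2 \left(B + B\right) B = 2 \cdot 2 B B = 2 \cdot 2 B^{2} = 4 B^{2}$)
$J{\left(u \right)} = \frac{\frac{1}{9} + \frac{u^{2}}{9} + \frac{2 u}{3}}{u}$
$E{\left(1 \right)} 44 J{\left(5 \right)} = 4 \cdot 1^{2} \cdot 44 \frac{1 + 5^{2} + 6 \cdot 5}{9 \cdot 5} = 4 \cdot 1 \cdot 44 \cdot \frac{1}{9} \cdot \frac{1}{5} \left(1 + 25 + 30\right) = 4 \cdot 44 \cdot \frac{1}{9} \cdot \frac{1}{5} \cdot 56 = 176 \cdot \frac{56}{45} = \frac{9856}{45}$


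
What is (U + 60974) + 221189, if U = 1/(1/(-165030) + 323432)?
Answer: 15060727479825347/53375982959 ≈ 2.8216e+5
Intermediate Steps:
U = 165030/53375982959 (U = 1/(-1/165030 + 323432) = 1/(53375982959/165030) = 165030/53375982959 ≈ 3.0918e-6)
(U + 60974) + 221189 = (165030/53375982959 + 60974) + 221189 = 3254547185107096/53375982959 + 221189 = 15060727479825347/53375982959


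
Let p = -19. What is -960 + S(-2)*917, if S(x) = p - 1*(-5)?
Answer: -13798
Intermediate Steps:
S(x) = -14 (S(x) = -19 - 1*(-5) = -19 + 5 = -14)
-960 + S(-2)*917 = -960 - 14*917 = -960 - 12838 = -13798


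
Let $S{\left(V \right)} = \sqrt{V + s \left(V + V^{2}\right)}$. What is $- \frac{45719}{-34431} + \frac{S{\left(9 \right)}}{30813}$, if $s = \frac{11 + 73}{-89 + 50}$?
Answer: $\frac{45719}{34431} + \frac{i \sqrt{3471}}{133523} \approx 1.3278 + 0.00044124 i$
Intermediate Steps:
$s = - \frac{28}{13}$ ($s = \frac{84}{-39} = 84 \left(- \frac{1}{39}\right) = - \frac{28}{13} \approx -2.1538$)
$S{\left(V \right)} = \sqrt{- \frac{28 V^{2}}{13} - \frac{15 V}{13}}$ ($S{\left(V \right)} = \sqrt{V - \frac{28 \left(V + V^{2}\right)}{13}} = \sqrt{V - \left(\frac{28 V}{13} + \frac{28 V^{2}}{13}\right)} = \sqrt{- \frac{28 V^{2}}{13} - \frac{15 V}{13}}$)
$- \frac{45719}{-34431} + \frac{S{\left(9 \right)}}{30813} = - \frac{45719}{-34431} + \frac{\frac{1}{13} \sqrt{13} \sqrt{9 \left(-15 - 252\right)}}{30813} = \left(-45719\right) \left(- \frac{1}{34431}\right) + \frac{\sqrt{13} \sqrt{9 \left(-15 - 252\right)}}{13} \cdot \frac{1}{30813} = \frac{45719}{34431} + \frac{\sqrt{13} \sqrt{9 \left(-267\right)}}{13} \cdot \frac{1}{30813} = \frac{45719}{34431} + \frac{\sqrt{13} \sqrt{-2403}}{13} \cdot \frac{1}{30813} = \frac{45719}{34431} + \frac{\sqrt{13} \cdot 3 i \sqrt{267}}{13} \cdot \frac{1}{30813} = \frac{45719}{34431} + \frac{3 i \sqrt{3471}}{13} \cdot \frac{1}{30813} = \frac{45719}{34431} + \frac{i \sqrt{3471}}{133523}$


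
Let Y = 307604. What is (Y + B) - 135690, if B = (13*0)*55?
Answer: 171914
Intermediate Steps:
B = 0 (B = 0*55 = 0)
(Y + B) - 135690 = (307604 + 0) - 135690 = 307604 - 135690 = 171914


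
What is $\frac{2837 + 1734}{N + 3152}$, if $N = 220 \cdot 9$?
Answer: $\frac{4571}{5132} \approx 0.89069$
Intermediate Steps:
$N = 1980$
$\frac{2837 + 1734}{N + 3152} = \frac{2837 + 1734}{1980 + 3152} = \frac{4571}{5132}$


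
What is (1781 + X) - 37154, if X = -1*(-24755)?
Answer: -10618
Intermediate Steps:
X = 24755
(1781 + X) - 37154 = (1781 + 24755) - 37154 = 26536 - 37154 = -10618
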